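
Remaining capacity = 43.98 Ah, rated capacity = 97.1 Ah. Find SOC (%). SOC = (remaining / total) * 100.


SOC = (remaining / total) * 100 = (43.98 / 97.1) * 100 = 45.29%

45.29%


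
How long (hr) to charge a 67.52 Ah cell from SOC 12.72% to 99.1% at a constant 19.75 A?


Step 1: dSOC = 99.1% - 12.72% = 86.38%
Step 2: delta_Ah = 67.52 * 86.38 / 100 = 58.324 Ah
Step 3: t = 58.324 / 19.75 = 2.953 hr

2.953 hr


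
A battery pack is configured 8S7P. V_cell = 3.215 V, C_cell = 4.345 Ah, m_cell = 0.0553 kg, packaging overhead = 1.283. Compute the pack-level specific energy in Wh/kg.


Step 1: V_pack = 8 * 3.215 = 25.72 V
Step 2: C_pack = 7 * 4.345 = 30.415 Ah
Step 3: E_pack = V_pack * C_pack = 25.72 * 30.415 = 782.27 Wh
Step 4: m_pack = 8 * 7 * 0.0553 * 1.283 = 3.9732 kg
Step 5: ED = E_pack / m_pack = 782.27 / 3.9732 = 196.9 Wh/kg

196.9 Wh/kg


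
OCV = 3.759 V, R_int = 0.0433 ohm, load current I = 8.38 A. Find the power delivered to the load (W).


Step 1: V_terminal = OCV - I*R = 3.759 - 8.38 * 0.0433 = 3.3961 V
Step 2: P_out = V_terminal * I = 3.3961 * 8.38 = 28.46 W

28.46 W


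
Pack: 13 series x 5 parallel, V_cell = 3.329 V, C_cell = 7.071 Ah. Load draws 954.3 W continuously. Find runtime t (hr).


Step 1: E_pack = Ns * V_cell * Np * C_cell = 13 * 3.329 * 5 * 7.071 = 1530.1 Wh
Step 2: t = E_pack / P = 1530.1 / 954.3 = 1.603 hr

1.603 hr


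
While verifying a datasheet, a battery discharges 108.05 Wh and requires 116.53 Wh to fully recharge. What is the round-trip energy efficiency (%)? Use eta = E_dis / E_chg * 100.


eta_e = E_dis / E_chg * 100 = 108.05 / 116.53 * 100 = 92.72%

92.72%


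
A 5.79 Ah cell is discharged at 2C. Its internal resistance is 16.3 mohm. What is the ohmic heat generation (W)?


Convert: R = 16.3 mohm = 0.0163 ohm
Step 1: I = C_rate * capacity = 2 * 5.79 = 11.58 A
Step 2: Q = I^2 * R = 11.58^2 * 0.0163 = 134.1 * 0.0163 = 2.186 W

2.186 W


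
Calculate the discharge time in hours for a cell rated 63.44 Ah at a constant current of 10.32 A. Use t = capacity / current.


Runtime = 63.44 Ah / 10.32 A = 6.147 hr

6.147 hr


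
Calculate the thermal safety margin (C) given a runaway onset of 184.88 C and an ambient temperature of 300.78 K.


Convert: T_ambient = 300.78 K = 27.63 C
margin = 184.88 - 27.63 = 157.25 C

157.25 C


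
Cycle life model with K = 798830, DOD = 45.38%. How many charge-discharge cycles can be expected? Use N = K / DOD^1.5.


DOD^1.5 = 305.7
N = K / DOD^1.5 = 798830 / 305.7 = 2613

2613 cycles


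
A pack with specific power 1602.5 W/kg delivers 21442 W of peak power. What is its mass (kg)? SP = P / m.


m = P / SP = 21442 / 1602.5 = 13.38 kg

13.38 kg


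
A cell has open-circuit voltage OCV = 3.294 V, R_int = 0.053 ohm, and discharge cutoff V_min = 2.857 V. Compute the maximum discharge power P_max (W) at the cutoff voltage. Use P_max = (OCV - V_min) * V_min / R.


dV = OCV - V_min = 0.437 V (so I_max = dV / R)
P_max = dV * V_min / R = 0.437 * 2.857 / 0.053 = 23.56 W

23.56 W


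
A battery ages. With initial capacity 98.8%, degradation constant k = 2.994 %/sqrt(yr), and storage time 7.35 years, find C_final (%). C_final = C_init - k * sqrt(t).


sqrt(t) = sqrt(7.35) = 2.7111
C_final = 98.8 - 2.994 * 2.7111 = 90.68%

90.68%


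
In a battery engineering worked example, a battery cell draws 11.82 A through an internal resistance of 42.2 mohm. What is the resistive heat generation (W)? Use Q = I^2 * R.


Convert: R = 42.2 mohm = 0.0422 ohm
Q = I^2 * R = 11.82^2 * 0.0422 = 5.896 W

5.896 W


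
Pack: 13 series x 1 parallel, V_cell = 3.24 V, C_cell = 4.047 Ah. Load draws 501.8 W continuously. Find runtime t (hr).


Step 1: E_pack = Ns * V_cell * Np * C_cell = 13 * 3.24 * 1 * 4.047 = 170.46 Wh
Step 2: t = E_pack / P = 170.46 / 501.8 = 0.3397 hr

0.3397 hr


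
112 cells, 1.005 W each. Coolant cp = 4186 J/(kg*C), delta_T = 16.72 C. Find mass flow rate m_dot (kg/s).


Q_total = 112 * 1.005 = 112.56 W
m_dot = Q_total / (cp * dT) = 112.56 / (4186 * 16.72) = 0.001608 kg/s

0.001608 kg/s


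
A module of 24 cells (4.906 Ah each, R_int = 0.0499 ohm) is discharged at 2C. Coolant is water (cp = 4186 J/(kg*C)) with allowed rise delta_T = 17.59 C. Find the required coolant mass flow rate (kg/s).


Step 1: I = 2 * 4.906 = 9.812 A
Step 2: Q_cell = I^2 * R = 9.812^2 * 0.0499 = 4.8041 W
Step 3: Q_total = 24 * 4.8041 = 115.3 W
Step 4: m_dot = Q_total / (cp * dT) = 115.3 / (4186 * 17.59) = 0.001566 kg/s

0.001566 kg/s


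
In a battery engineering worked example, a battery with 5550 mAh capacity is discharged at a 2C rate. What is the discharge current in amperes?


Convert: capacity = 5550 mAh = 5.55 Ah
I = C_rate * capacity = 2 * 5.55 = 11.1 A

11.1 A


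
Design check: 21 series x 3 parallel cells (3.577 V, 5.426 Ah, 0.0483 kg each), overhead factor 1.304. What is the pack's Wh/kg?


Step 1: V_pack = 21 * 3.577 = 75.117 V
Step 2: C_pack = 3 * 5.426 = 16.278 Ah
Step 3: E_pack = V_pack * C_pack = 75.117 * 16.278 = 1222.8 Wh
Step 4: m_pack = 21 * 3 * 0.0483 * 1.304 = 3.9679 kg
Step 5: ED = E_pack / m_pack = 1222.8 / 3.9679 = 308.2 Wh/kg

308.2 Wh/kg


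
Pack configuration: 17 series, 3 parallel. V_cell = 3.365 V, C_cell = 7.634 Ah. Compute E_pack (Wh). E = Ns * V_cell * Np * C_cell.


V_pack = 17 * 3.365 = 57.205 V
C_pack = 3 * 7.634 = 22.902 Ah
E = V_pack * C_pack = 57.205 * 22.902 = 1310 Wh

1310 Wh


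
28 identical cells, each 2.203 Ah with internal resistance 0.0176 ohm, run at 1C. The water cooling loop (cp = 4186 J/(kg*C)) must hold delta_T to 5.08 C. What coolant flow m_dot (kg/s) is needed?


Step 1: I = 1 * 2.203 = 2.203 A
Step 2: Q_cell = I^2 * R = 2.203^2 * 0.0176 = 0.085416 W
Step 3: Q_total = 28 * 0.085416 = 2.3916 W
Step 4: m_dot = Q_total / (cp * dT) = 2.3916 / (4186 * 5.08) = 1.125e-04 kg/s

1.125e-04 kg/s


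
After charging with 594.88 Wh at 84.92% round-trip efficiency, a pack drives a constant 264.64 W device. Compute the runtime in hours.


Step 1: E_discharge = eta/100 * E_charge = 84.92/100 * 594.88 = 505.17 Wh
Step 2: t = E_discharge / P = 505.17 / 264.64 = 1.909 hr

1.909 hr


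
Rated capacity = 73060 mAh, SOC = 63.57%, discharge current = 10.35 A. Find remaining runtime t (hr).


Convert: C_total = 73060 mAh = 73.06 Ah
Step 1: remaining = SOC/100 * C_total = 63.57/100 * 73.06 = 46.444 Ah
Step 2: t = remaining / I = 46.444 / 10.35 = 4.487 hr

4.487 hr


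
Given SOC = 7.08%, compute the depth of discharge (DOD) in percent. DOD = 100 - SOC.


Complement of SOC: DOD = 100% - 7.08% = 92.92%

92.92%


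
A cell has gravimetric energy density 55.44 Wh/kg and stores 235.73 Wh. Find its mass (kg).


m = E / ED = 235.73 / 55.44 = 4.252 kg

4.252 kg


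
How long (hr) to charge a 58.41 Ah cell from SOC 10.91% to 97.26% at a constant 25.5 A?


Step 1: dSOC = 97.26% - 10.91% = 86.35%
Step 2: delta_Ah = 58.41 * 86.35 / 100 = 50.437 Ah
Step 3: t = 50.437 / 25.5 = 1.978 hr

1.978 hr


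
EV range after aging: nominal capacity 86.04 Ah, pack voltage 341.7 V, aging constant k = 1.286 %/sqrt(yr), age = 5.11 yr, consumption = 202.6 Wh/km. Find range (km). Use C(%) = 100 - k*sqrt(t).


Step 1: capacity retention = 100 - 1.286 * sqrt(5.11) = 100 - 1.286 * 2.2605 = 97.093%
Step 2: C_now = 86.04 * 97.093/100 = 83.539 Ah
Step 3: E_pack = V * C_now = 341.7 * 83.539 = 28545 Wh
Step 4: range = E_pack / consumption = 28545 / 202.6 = 140.9 km

140.9 km


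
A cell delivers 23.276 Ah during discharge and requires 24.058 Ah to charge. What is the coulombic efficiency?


eta_c = Q_dis / Q_chg * 100 = 23.276 / 24.058 * 100 = 96.75%

96.75%


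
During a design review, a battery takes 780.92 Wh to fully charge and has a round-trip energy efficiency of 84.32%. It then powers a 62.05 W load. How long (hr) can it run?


Step 1: E_discharge = eta/100 * E_charge = 84.32/100 * 780.92 = 658.47 Wh
Step 2: t = E_discharge / P = 658.47 / 62.05 = 10.61 hr

10.61 hr


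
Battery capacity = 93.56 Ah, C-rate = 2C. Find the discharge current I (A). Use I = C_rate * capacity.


At 2C: I = 2 * 93.56 Ah = 187.12 A

187.12 A


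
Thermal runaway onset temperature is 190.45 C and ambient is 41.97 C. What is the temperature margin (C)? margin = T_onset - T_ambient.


margin = T_onset - T_ambient = 190.45 - 41.97 = 148.48 C

148.48 C


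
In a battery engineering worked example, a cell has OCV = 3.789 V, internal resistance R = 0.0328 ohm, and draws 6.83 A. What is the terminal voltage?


IR drop = 6.83 * 0.0328 = 0.22402 V
V = 3.789 - 0.22402 = 3.565 V

3.565 V


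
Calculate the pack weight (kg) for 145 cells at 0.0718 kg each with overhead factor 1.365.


Cell mass sum = 145 * 0.0718 = 10.411 kg
With overhead 1.365: m_pack = 10.411 * 1.365 = 14.21 kg

14.21 kg


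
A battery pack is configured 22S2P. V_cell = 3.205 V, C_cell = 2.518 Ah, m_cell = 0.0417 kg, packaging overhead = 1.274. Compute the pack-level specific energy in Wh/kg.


Step 1: V_pack = 22 * 3.205 = 70.51 V
Step 2: C_pack = 2 * 2.518 = 5.036 Ah
Step 3: E_pack = V_pack * C_pack = 70.51 * 5.036 = 355.09 Wh
Step 4: m_pack = 22 * 2 * 0.0417 * 1.274 = 2.3375 kg
Step 5: ED = E_pack / m_pack = 355.09 / 2.3375 = 151.9 Wh/kg

151.9 Wh/kg


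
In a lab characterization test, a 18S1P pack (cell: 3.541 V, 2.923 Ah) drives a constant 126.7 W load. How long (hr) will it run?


Step 1: E_pack = Ns * V_cell * Np * C_cell = 18 * 3.541 * 1 * 2.923 = 186.31 Wh
Step 2: t = E_pack / P = 186.31 / 126.7 = 1.470 hr

1.470 hr


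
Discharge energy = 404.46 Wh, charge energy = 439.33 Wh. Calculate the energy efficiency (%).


eta_e = E_dis / E_chg * 100 = 404.46 / 439.33 * 100 = 92.06%

92.06%


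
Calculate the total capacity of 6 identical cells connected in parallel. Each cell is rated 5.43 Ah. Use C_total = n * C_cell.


C_total = 6 * 5.43 = 32.58 Ah

32.58 Ah


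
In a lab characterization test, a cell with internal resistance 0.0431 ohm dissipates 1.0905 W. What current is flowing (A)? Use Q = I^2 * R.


I = sqrt(Q / R) = sqrt(1.0905 / 0.0431) = sqrt(25.302) = 5.030 A

5.030 A


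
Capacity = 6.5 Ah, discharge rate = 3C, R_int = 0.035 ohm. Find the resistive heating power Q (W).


Step 1: I = C_rate * capacity = 3 * 6.5 = 19.5 A
Step 2: Q = I^2 * R = 19.5^2 * 0.035 = 380.25 * 0.035 = 13.31 W

13.31 W


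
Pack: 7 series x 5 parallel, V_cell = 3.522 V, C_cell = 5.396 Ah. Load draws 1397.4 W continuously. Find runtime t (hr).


Step 1: E_pack = Ns * V_cell * Np * C_cell = 7 * 3.522 * 5 * 5.396 = 665.16 Wh
Step 2: t = E_pack / P = 665.16 / 1397.4 = 0.4760 hr

0.4760 hr


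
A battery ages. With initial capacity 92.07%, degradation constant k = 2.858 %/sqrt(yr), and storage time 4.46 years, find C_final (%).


Step 1: sqrt(4.46 yr) = 2.1119
Step 2: drop = 2.858 * 2.1119 = 6.0358
Step 3: C_final = 92.07 - 6.0358 = 86.03%

86.03%


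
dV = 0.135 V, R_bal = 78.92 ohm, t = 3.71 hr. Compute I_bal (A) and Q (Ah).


I_bal = dV / R = 0.135 / 78.92 = 0.0017106 A
Q = I_bal * t = 0.0017106 * 3.71 = 0.006346 Ah

I=0.0017106 A, Q=0.006346 Ah


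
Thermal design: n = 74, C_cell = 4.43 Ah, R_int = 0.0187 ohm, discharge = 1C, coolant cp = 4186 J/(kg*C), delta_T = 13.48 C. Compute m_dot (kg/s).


Step 1: I = 1 * 4.43 = 4.43 A
Step 2: Q_cell = I^2 * R = 4.43^2 * 0.0187 = 0.36699 W
Step 3: Q_total = 74 * 0.36699 = 27.157 W
Step 4: m_dot = Q_total / (cp * dT) = 27.157 / (4186 * 13.48) = 4.813e-04 kg/s

4.813e-04 kg/s


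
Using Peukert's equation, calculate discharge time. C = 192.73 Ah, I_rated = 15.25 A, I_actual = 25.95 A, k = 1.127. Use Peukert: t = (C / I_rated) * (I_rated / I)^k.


t_rated = C / I_rated = 192.73 / 15.25 = 12.638 hr
(I_rated/I)^k = (0.58767)^1.127 = 0.5493
t = t_rated * (I_rated/I)^k = 12.638 * 0.5493 = 6.942 hr

6.942 hr


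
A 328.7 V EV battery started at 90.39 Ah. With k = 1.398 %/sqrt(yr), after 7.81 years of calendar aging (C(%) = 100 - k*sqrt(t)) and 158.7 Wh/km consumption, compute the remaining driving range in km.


Step 1: capacity retention = 100 - 1.398 * sqrt(7.81) = 100 - 1.398 * 2.7946 = 96.093%
Step 2: C_now = 90.39 * 96.093/100 = 86.858 Ah
Step 3: E_pack = V * C_now = 328.7 * 86.858 = 28550 Wh
Step 4: range = E_pack / consumption = 28550 / 158.7 = 179.9 km

179.9 km


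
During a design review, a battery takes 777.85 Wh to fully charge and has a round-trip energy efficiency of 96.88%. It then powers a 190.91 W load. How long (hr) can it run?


Step 1: E_discharge = eta/100 * E_charge = 96.88/100 * 777.85 = 753.58 Wh
Step 2: t = E_discharge / P = 753.58 / 190.91 = 3.947 hr

3.947 hr


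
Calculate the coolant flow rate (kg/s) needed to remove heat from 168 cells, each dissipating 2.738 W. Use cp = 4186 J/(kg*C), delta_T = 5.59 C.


Q_total = 168 * 2.738 = 459.98 W
m_dot = Q_total / (cp * dT) = 459.98 / (4186 * 5.59) = 0.01966 kg/s

0.01966 kg/s


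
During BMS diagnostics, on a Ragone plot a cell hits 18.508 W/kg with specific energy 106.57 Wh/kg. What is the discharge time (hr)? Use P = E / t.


t = E / P = 106.57 / 18.508 = 5.758 hr

5.758 hr


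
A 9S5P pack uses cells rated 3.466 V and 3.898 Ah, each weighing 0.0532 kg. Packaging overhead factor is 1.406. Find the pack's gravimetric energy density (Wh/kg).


Step 1: V_pack = 9 * 3.466 = 31.194 V
Step 2: C_pack = 5 * 3.898 = 19.49 Ah
Step 3: E_pack = V_pack * C_pack = 31.194 * 19.49 = 607.97 Wh
Step 4: m_pack = 9 * 5 * 0.0532 * 1.406 = 3.366 kg
Step 5: ED = E_pack / m_pack = 607.97 / 3.366 = 180.6 Wh/kg

180.6 Wh/kg


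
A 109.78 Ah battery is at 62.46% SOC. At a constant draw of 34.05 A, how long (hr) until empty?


Step 1: remaining = SOC/100 * C_total = 62.46/100 * 109.78 = 68.569 Ah
Step 2: t = remaining / I = 68.569 / 34.05 = 2.014 hr

2.014 hr


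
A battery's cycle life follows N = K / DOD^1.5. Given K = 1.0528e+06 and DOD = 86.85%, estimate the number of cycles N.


DOD^1.5 = 809.38
N = K / DOD^1.5 = 1.0528e+06 / 809.38 = 1301

1301 cycles


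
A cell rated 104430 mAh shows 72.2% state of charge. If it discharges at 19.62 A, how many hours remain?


Convert: C_total = 104430 mAh = 104.43 Ah
Step 1: remaining = SOC/100 * C_total = 72.2/100 * 104.43 = 75.398 Ah
Step 2: t = remaining / I = 75.398 / 19.62 = 3.843 hr

3.843 hr


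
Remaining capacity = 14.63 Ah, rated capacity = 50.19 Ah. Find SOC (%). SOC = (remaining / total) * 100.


SOC = (remaining / total) * 100 = (14.63 / 50.19) * 100 = 29.15%

29.15%


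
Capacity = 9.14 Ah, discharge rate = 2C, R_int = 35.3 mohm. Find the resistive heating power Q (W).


Convert: R = 35.3 mohm = 0.0353 ohm
Step 1: I = C_rate * capacity = 2 * 9.14 = 18.28 A
Step 2: Q = I^2 * R = 18.28^2 * 0.0353 = 334.16 * 0.0353 = 11.80 W

11.80 W


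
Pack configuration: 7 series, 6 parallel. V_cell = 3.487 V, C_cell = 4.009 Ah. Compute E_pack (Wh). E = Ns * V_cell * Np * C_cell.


V_pack = 7 * 3.487 = 24.409 V
C_pack = 6 * 4.009 = 24.054 Ah
E = V_pack * C_pack = 24.409 * 24.054 = 587.1 Wh

587.1 Wh


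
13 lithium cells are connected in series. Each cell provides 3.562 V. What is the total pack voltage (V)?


Series voltages add: 13 * 3.562 V = 46.306 V

46.306 V


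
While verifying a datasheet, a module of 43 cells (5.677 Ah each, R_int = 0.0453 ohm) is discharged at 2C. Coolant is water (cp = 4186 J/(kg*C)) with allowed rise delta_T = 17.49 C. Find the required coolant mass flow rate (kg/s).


Step 1: I = 2 * 5.677 = 11.354 A
Step 2: Q_cell = I^2 * R = 11.354^2 * 0.0453 = 5.8398 W
Step 3: Q_total = 43 * 5.8398 = 251.11 W
Step 4: m_dot = Q_total / (cp * dT) = 251.11 / (4186 * 17.49) = 0.003430 kg/s

0.003430 kg/s


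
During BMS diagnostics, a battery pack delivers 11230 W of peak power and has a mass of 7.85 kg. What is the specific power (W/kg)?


SP = P / m = 11230 / 7.85 = 1431 W/kg

1431 W/kg


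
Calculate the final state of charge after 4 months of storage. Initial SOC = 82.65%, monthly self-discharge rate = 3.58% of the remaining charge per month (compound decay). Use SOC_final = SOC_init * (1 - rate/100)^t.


Monthly retention factor = 1 - 3.58/100 = 0.9642
Over 4 months: factor^4 = 0.86431
SOC_final = 82.65 * 0.86431 = 71.44%

71.44%


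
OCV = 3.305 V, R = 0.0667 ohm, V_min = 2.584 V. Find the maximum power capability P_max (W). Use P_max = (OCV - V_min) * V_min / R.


dV = OCV - V_min = 0.721 V (so I_max = dV / R)
P_max = dV * V_min / R = 0.721 * 2.584 / 0.0667 = 27.93 W

27.93 W


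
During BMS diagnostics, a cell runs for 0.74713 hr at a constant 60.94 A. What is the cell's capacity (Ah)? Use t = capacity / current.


C = I * t = 60.94 * 0.74713 = 45.53 Ah

45.53 Ah


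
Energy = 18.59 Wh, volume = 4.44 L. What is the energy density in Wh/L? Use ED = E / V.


Volumetric ED = 18.59 Wh / 4.44 L = 4.187 Wh/L

4.187 Wh/L


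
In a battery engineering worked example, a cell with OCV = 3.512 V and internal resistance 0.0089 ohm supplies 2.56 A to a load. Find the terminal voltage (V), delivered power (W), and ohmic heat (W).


Step 1: V_terminal = OCV - I*R = 3.512 - 2.56 * 0.0089 = 3.4892 V
Step 2: P_out = V_terminal * I = 3.4892 * 2.56 = 8.932 W
Step 3: Q = I^2 * R = 2.56^2 * 0.0089 = 0.05833 W

V=3.4892 V, P=8.932 W, Q=0.05833 W


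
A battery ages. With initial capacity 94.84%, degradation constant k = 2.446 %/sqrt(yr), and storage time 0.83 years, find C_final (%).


sqrt(t) = sqrt(0.83) = 0.91104
C_final = 94.84 - 2.446 * 0.91104 = 92.61%

92.61%


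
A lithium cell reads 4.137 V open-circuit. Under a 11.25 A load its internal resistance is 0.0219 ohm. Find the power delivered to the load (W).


Step 1: V_terminal = OCV - I*R = 4.137 - 11.25 * 0.0219 = 3.8906 V
Step 2: P_out = V_terminal * I = 3.8906 * 11.25 = 43.77 W

43.77 W


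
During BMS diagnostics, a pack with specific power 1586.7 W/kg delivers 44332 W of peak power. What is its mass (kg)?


m = P / SP = 44332 / 1586.7 = 27.94 kg

27.94 kg


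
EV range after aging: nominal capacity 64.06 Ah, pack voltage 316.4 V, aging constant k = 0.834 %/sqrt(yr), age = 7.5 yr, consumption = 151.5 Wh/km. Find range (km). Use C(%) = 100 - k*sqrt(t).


Step 1: capacity retention = 100 - 0.834 * sqrt(7.5) = 100 - 0.834 * 2.7386 = 97.716%
Step 2: C_now = 64.06 * 97.716/100 = 62.597 Ah
Step 3: E_pack = V * C_now = 316.4 * 62.597 = 19806 Wh
Step 4: range = E_pack / consumption = 19806 / 151.5 = 130.7 km

130.7 km


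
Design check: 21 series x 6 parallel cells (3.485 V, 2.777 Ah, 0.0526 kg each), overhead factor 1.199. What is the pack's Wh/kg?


Step 1: V_pack = 21 * 3.485 = 73.185 V
Step 2: C_pack = 6 * 2.777 = 16.662 Ah
Step 3: E_pack = V_pack * C_pack = 73.185 * 16.662 = 1219.4 Wh
Step 4: m_pack = 21 * 6 * 0.0526 * 1.199 = 7.9465 kg
Step 5: ED = E_pack / m_pack = 1219.4 / 7.9465 = 153.5 Wh/kg

153.5 Wh/kg


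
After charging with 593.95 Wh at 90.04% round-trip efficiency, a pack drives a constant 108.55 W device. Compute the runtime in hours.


Step 1: E_discharge = eta/100 * E_charge = 90.04/100 * 593.95 = 534.79 Wh
Step 2: t = E_discharge / P = 534.79 / 108.55 = 4.927 hr

4.927 hr


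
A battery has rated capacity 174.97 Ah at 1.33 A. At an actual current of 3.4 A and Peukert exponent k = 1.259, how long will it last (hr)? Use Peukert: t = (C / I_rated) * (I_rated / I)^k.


Step 1: t_rated = C / I_rated = 174.97 / 1.33 = 131.56 hr
Step 2: ratio = 1.33 / 3.4 = 0.39118
Step 3: ratio^k = 0.39118^1.259 = 0.30676
Step 4: t = t_rated * ratio^k = 131.56 * 0.30676 = 40.36 hr

40.36 hr


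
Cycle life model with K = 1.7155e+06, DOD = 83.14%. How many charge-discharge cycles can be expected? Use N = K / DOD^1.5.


DOD^1.5 = 758.08
N = K / DOD^1.5 = 1.7155e+06 / 758.08 = 2263

2263 cycles


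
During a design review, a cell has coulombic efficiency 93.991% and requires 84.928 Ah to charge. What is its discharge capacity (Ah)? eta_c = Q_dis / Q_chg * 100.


Q_dis = eta/100 * Q_chg = 93.991/100 * 84.928 = 79.82 Ah

79.82 Ah


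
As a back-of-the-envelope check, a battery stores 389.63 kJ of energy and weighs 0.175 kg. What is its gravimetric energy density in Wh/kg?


Convert: E = 389.63 kJ = 108.23 Wh
ED = E / m = 108.23 / 0.175 = 618.5 Wh/kg

618.5 Wh/kg


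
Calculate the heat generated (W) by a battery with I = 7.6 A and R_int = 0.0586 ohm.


I^2 = 57.76
Q = 57.76 * 0.0586 = 3.385 W

3.385 W


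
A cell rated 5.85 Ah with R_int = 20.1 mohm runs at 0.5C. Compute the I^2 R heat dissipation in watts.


Convert: R = 20.1 mohm = 0.0201 ohm
Step 1: I = C_rate * capacity = 0.5 * 5.85 = 2.925 A
Step 2: Q = I^2 * R = 2.925^2 * 0.0201 = 8.5556 * 0.0201 = 0.1720 W

0.1720 W


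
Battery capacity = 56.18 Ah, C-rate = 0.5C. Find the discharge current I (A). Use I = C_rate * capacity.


I = C_rate * capacity = 0.5 * 56.18 = 28.09 A

28.09 A


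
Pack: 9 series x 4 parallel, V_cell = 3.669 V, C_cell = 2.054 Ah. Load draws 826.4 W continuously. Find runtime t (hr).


Step 1: E_pack = Ns * V_cell * Np * C_cell = 9 * 3.669 * 4 * 2.054 = 271.3 Wh
Step 2: t = E_pack / P = 271.3 / 826.4 = 0.3283 hr

0.3283 hr


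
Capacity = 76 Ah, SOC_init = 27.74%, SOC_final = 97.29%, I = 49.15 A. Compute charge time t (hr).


Step 1: dSOC = 97.29% - 27.74% = 69.55%
Step 2: delta_Ah = 76 * 69.55 / 100 = 52.858 Ah
Step 3: t = 52.858 / 49.15 = 1.075 hr

1.075 hr


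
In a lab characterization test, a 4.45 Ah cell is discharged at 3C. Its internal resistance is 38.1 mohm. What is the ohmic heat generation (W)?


Convert: R = 38.1 mohm = 0.0381 ohm
Step 1: I = C_rate * capacity = 3 * 4.45 = 13.35 A
Step 2: Q = I^2 * R = 13.35^2 * 0.0381 = 178.22 * 0.0381 = 6.790 W

6.790 W


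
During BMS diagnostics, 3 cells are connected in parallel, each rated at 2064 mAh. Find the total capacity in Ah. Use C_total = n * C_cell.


Convert: C_cell = 2064 mAh = 2.064 Ah
C_total = 3 * 2.064 = 6.192 Ah

6.192 Ah


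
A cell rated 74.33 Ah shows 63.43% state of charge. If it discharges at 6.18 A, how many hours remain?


Step 1: remaining = SOC/100 * C_total = 63.43/100 * 74.33 = 47.148 Ah
Step 2: t = remaining / I = 47.148 / 6.18 = 7.629 hr

7.629 hr


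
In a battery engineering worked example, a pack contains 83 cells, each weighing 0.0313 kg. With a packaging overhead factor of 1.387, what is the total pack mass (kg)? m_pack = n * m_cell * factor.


Cell mass sum = 83 * 0.0313 = 2.5979 kg
With overhead 1.387: m_pack = 2.5979 * 1.387 = 3.603 kg

3.603 kg


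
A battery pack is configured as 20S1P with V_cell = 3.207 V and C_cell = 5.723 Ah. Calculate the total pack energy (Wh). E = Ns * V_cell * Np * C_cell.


V_pack = 20 * 3.207 = 64.14 V
C_pack = 1 * 5.723 = 5.723 Ah
E = V_pack * C_pack = 64.14 * 5.723 = 367.1 Wh

367.1 Wh


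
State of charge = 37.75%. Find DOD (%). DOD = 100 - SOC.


Complement of SOC: DOD = 100% - 37.75% = 62.25%

62.25%


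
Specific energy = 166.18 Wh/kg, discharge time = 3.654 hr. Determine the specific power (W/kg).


P_specific = E / t = 166.18 / 3.654 = 45.48 W/kg

45.48 W/kg


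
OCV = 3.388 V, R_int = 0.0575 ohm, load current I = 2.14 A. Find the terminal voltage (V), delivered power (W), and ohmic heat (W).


Step 1: V_terminal = OCV - I*R = 3.388 - 2.14 * 0.0575 = 3.265 V
Step 2: P_out = V_terminal * I = 3.265 * 2.14 = 6.987 W
Step 3: Q = I^2 * R = 2.14^2 * 0.0575 = 0.2633 W

V=3.265 V, P=6.987 W, Q=0.2633 W


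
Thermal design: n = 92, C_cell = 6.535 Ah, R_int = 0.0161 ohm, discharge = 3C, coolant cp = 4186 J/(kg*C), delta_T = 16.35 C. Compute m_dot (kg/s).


Step 1: I = 3 * 6.535 = 19.605 A
Step 2: Q_cell = I^2 * R = 19.605^2 * 0.0161 = 6.1881 W
Step 3: Q_total = 92 * 6.1881 = 569.31 W
Step 4: m_dot = Q_total / (cp * dT) = 569.31 / (4186 * 16.35) = 0.008318 kg/s

0.008318 kg/s


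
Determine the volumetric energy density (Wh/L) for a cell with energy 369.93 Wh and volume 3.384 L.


Volumetric ED = 369.93 Wh / 3.384 L = 109.3 Wh/L

109.3 Wh/L


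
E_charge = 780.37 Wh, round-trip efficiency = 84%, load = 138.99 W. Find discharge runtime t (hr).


Step 1: E_discharge = eta/100 * E_charge = 84/100 * 780.37 = 655.51 Wh
Step 2: t = E_discharge / P = 655.51 / 138.99 = 4.716 hr

4.716 hr


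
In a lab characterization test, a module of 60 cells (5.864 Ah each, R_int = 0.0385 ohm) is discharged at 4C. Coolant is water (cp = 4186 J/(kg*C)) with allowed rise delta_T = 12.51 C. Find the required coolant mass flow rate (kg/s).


Step 1: I = 4 * 5.864 = 23.456 A
Step 2: Q_cell = I^2 * R = 23.456^2 * 0.0385 = 21.182 W
Step 3: Q_total = 60 * 21.182 = 1270.9 W
Step 4: m_dot = Q_total / (cp * dT) = 1270.9 / (4186 * 12.51) = 0.02427 kg/s

0.02427 kg/s


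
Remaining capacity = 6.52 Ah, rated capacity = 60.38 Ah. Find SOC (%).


SOC% = 6.52 / 60.38 * 100 = 10.80%

10.80%


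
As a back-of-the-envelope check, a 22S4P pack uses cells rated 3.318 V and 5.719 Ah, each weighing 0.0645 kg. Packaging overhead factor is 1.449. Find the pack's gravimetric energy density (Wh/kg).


Step 1: V_pack = 22 * 3.318 = 72.996 V
Step 2: C_pack = 4 * 5.719 = 22.876 Ah
Step 3: E_pack = V_pack * C_pack = 72.996 * 22.876 = 1669.9 Wh
Step 4: m_pack = 22 * 4 * 0.0645 * 1.449 = 8.2245 kg
Step 5: ED = E_pack / m_pack = 1669.9 / 8.2245 = 203.0 Wh/kg

203.0 Wh/kg


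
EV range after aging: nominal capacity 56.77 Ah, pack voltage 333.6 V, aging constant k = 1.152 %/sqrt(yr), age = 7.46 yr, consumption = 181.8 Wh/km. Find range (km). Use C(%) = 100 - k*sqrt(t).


Step 1: capacity retention = 100 - 1.152 * sqrt(7.46) = 100 - 1.152 * 2.7313 = 96.854%
Step 2: C_now = 56.77 * 96.854/100 = 54.984 Ah
Step 3: E_pack = V * C_now = 333.6 * 54.984 = 18343 Wh
Step 4: range = E_pack / consumption = 18343 / 181.8 = 100.9 km

100.9 km


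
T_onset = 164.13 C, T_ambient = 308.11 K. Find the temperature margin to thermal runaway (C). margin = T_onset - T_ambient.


Convert: T_ambient = 308.11 K = 34.96 C
margin = 164.13 - 34.96 = 129.17 C

129.17 C


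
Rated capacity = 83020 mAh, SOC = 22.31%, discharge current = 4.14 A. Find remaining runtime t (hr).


Convert: C_total = 83020 mAh = 83.02 Ah
Step 1: remaining = SOC/100 * C_total = 22.31/100 * 83.02 = 18.522 Ah
Step 2: t = remaining / I = 18.522 / 4.14 = 4.474 hr

4.474 hr


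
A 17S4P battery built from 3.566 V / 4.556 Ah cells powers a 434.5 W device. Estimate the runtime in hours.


Step 1: E_pack = Ns * V_cell * Np * C_cell = 17 * 3.566 * 4 * 4.556 = 1104.8 Wh
Step 2: t = E_pack / P = 1104.8 / 434.5 = 2.543 hr

2.543 hr


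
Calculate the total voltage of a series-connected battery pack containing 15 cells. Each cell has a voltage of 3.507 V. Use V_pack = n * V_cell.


Series voltages add: 15 * 3.507 V = 52.605 V

52.605 V


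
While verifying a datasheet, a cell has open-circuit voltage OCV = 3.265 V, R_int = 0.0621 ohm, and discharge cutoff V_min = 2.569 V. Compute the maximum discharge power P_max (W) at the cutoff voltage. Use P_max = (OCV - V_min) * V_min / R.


P_max = (OCV - V_min) * V_min / R = (3.265 - 2.569) * 2.569 / 0.0621 = 0.696 * 2.569 / 0.0621 = 28.79 W

28.79 W


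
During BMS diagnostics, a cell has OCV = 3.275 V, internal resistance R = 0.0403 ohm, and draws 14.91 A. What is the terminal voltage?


IR drop = 14.91 * 0.0403 = 0.60087 V
V = 3.275 - 0.60087 = 2.674 V

2.674 V


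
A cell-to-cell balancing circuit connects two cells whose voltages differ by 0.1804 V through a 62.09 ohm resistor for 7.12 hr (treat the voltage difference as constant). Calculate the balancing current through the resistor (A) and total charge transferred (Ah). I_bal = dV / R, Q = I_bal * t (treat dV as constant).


I_bal = dV / R = 0.1804 / 62.09 = 0.0029055 A
Q = I_bal * t = 0.0029055 * 7.12 = 0.02069 Ah

I=0.0029055 A, Q=0.02069 Ah


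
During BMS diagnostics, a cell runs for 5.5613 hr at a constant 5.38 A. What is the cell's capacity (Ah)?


C = I * t = 5.38 * 5.5613 = 29.92 Ah

29.92 Ah


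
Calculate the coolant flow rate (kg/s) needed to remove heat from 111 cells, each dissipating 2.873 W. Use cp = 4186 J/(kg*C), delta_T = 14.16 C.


Q_total = 111 * 2.873 = 318.9 W
m_dot = Q_total / (cp * dT) = 318.9 / (4186 * 14.16) = 0.005380 kg/s

0.005380 kg/s


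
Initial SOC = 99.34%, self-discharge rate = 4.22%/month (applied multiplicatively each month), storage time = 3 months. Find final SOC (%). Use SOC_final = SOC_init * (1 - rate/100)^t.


decay = (1 - 4.22/100)^3 = 0.87867
SOC_final = 99.34 * 0.87867 = 87.29%

87.29%


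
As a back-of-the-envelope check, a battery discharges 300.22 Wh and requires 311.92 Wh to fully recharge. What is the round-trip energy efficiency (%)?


eta_e = E_dis / E_chg * 100 = 300.22 / 311.92 * 100 = 96.25%

96.25%


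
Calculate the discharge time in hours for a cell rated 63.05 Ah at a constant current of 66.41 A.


Runtime = 63.05 Ah / 66.41 A = 0.9494 hr

0.9494 hr


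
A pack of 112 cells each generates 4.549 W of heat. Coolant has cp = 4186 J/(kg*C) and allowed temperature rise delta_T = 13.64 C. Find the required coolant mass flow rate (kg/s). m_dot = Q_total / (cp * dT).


Step 1: Total heat Q = 112 * 4.549 W = 509.49 W
Step 2: denom = cp * dT = 4186 * 13.64 = 57097
Step 3: m_dot = 509.49 / 57097 = 0.008923 kg/s

0.008923 kg/s


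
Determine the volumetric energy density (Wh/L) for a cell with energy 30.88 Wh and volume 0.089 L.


ED = E / V = 30.88 / 0.089 = 347.0 Wh/L

347.0 Wh/L


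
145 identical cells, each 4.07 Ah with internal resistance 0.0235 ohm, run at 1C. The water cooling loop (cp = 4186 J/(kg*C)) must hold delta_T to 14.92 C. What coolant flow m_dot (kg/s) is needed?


Step 1: I = 1 * 4.07 = 4.07 A
Step 2: Q_cell = I^2 * R = 4.07^2 * 0.0235 = 0.38928 W
Step 3: Q_total = 145 * 0.38928 = 56.446 W
Step 4: m_dot = Q_total / (cp * dT) = 56.446 / (4186 * 14.92) = 9.038e-04 kg/s

9.038e-04 kg/s


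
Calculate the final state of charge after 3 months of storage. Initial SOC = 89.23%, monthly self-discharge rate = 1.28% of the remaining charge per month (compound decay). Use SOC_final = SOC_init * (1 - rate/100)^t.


decay = (1 - 1.28/100)^3 = 0.96209
SOC_final = 89.23 * 0.96209 = 85.85%

85.85%


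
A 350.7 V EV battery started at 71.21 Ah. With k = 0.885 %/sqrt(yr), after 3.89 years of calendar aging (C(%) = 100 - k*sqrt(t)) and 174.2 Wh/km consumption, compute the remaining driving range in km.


Step 1: capacity retention = 100 - 0.885 * sqrt(3.89) = 100 - 0.885 * 1.9723 = 98.255%
Step 2: C_now = 71.21 * 98.255/100 = 69.967 Ah
Step 3: E_pack = V * C_now = 350.7 * 69.967 = 24537 Wh
Step 4: range = E_pack / consumption = 24537 / 174.2 = 140.9 km

140.9 km


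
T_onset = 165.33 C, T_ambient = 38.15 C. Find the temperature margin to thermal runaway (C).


margin = T_onset - T_ambient = 165.33 - 38.15 = 127.18 C

127.18 C


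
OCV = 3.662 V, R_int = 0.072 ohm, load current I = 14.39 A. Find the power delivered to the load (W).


Step 1: V_terminal = OCV - I*R = 3.662 - 14.39 * 0.072 = 2.6259 V
Step 2: P_out = V_terminal * I = 2.6259 * 14.39 = 37.79 W

37.79 W


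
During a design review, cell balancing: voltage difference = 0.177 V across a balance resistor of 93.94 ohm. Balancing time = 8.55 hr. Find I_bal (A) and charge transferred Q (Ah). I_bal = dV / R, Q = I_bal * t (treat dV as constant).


First, Ohm's law: I_bal = 0.177 V / 93.94 ohm = 0.0018842 A
Then Q = I * t = 0.0018842 A * 8.55 hr = 0.01611 Ah

I=0.0018842 A, Q=0.01611 Ah


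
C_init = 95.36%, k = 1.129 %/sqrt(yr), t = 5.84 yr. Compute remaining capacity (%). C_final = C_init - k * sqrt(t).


sqrt(t) = sqrt(5.84) = 2.4166
C_final = 95.36 - 1.129 * 2.4166 = 92.63%

92.63%


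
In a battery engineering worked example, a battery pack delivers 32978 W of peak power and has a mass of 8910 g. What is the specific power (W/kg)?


Convert: m = 8910 g = 8.91 kg
Specific power = 32978 W / 8.91 kg = 3701 W/kg

3701 W/kg


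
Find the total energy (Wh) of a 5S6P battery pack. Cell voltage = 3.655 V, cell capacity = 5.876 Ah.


E = Ns * Vcell * Np * Ccell = 5 * 3.655 * 6 * 5.876 = 644.3 Wh

644.3 Wh


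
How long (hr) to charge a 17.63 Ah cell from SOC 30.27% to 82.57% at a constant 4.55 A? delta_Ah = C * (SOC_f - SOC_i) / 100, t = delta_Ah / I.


Step 1: dSOC = 82.57% - 30.27% = 52.3%
Step 2: delta_Ah = 17.63 * 52.3 / 100 = 9.2205 Ah
Step 3: t = 9.2205 / 4.55 = 2.026 hr

2.026 hr


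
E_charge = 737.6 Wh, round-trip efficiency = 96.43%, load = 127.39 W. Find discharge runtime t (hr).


Step 1: E_discharge = eta/100 * E_charge = 96.43/100 * 737.6 = 711.27 Wh
Step 2: t = E_discharge / P = 711.27 / 127.39 = 5.583 hr

5.583 hr


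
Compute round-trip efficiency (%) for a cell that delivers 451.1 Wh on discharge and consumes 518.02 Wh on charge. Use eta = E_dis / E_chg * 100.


Round-trip efficiency = 451.1/518.02 * 100% = 87.08%

87.08%


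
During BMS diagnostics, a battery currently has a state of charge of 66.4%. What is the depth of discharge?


Complement of SOC: DOD = 100% - 66.4% = 33.6%

33.6%


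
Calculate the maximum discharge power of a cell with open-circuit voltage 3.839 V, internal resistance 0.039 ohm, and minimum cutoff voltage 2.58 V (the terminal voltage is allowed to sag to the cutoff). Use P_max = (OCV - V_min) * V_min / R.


dV = OCV - V_min = 1.259 V (so I_max = dV / R)
P_max = dV * V_min / R = 1.259 * 2.58 / 0.039 = 83.29 W

83.29 W


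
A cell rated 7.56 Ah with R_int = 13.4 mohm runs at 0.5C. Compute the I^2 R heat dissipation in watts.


Convert: R = 13.4 mohm = 0.0134 ohm
Step 1: I = C_rate * capacity = 0.5 * 7.56 = 3.78 A
Step 2: Q = I^2 * R = 3.78^2 * 0.0134 = 14.288 * 0.0134 = 0.1915 W

0.1915 W


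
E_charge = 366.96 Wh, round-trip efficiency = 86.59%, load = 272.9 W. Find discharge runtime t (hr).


Step 1: E_discharge = eta/100 * E_charge = 86.59/100 * 366.96 = 317.75 Wh
Step 2: t = E_discharge / P = 317.75 / 272.9 = 1.164 hr

1.164 hr


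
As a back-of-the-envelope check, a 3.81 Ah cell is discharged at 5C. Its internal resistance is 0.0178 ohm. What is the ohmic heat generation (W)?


Step 1: I = C_rate * capacity = 5 * 3.81 = 19.05 A
Step 2: Q = I^2 * R = 19.05^2 * 0.0178 = 362.9 * 0.0178 = 6.460 W

6.460 W


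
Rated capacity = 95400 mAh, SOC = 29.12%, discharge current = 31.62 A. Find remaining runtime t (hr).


Convert: C_total = 95400 mAh = 95.4 Ah
Step 1: remaining = SOC/100 * C_total = 29.12/100 * 95.4 = 27.78 Ah
Step 2: t = remaining / I = 27.78 / 31.62 = 0.8786 hr

0.8786 hr


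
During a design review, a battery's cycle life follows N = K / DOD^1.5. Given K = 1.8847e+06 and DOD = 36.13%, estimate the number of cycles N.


DOD^1.5 = 217.17
N = K / DOD^1.5 = 1.8847e+06 / 217.17 = 8678

8678 cycles


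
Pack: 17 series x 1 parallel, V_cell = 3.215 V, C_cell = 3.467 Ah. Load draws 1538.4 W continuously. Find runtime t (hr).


Step 1: E_pack = Ns * V_cell * Np * C_cell = 17 * 3.215 * 1 * 3.467 = 189.49 Wh
Step 2: t = E_pack / P = 189.49 / 1538.4 = 0.1232 hr

0.1232 hr


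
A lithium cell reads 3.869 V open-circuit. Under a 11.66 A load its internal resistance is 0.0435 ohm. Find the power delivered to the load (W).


Step 1: V_terminal = OCV - I*R = 3.869 - 11.66 * 0.0435 = 3.3618 V
Step 2: P_out = V_terminal * I = 3.3618 * 11.66 = 39.20 W

39.20 W


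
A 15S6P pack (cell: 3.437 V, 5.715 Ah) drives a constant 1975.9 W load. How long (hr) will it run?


Step 1: E_pack = Ns * V_cell * Np * C_cell = 15 * 3.437 * 6 * 5.715 = 1767.8 Wh
Step 2: t = E_pack / P = 1767.8 / 1975.9 = 0.8947 hr

0.8947 hr


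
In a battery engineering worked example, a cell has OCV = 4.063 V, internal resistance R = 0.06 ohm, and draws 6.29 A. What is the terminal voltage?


IR drop = 6.29 * 0.06 = 0.3774 V
V = 4.063 - 0.3774 = 3.686 V

3.686 V


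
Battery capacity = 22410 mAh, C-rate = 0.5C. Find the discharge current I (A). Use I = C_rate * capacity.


Convert: capacity = 22410 mAh = 22.41 Ah
At 0.5C: I = 0.5 * 22.41 Ah = 11.205 A

11.205 A


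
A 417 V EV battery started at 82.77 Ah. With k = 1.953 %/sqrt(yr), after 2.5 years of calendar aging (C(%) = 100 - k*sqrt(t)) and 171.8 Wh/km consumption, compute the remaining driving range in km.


Step 1: capacity retention = 100 - 1.953 * sqrt(2.5) = 100 - 1.953 * 1.5811 = 96.912%
Step 2: C_now = 82.77 * 96.912/100 = 80.214 Ah
Step 3: E_pack = V * C_now = 417 * 80.214 = 33449 Wh
Step 4: range = E_pack / consumption = 33449 / 171.8 = 194.7 km

194.7 km


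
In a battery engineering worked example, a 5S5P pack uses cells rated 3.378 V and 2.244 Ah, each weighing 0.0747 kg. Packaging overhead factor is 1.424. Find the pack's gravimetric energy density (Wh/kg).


Step 1: V_pack = 5 * 3.378 = 16.89 V
Step 2: C_pack = 5 * 2.244 = 11.22 Ah
Step 3: E_pack = V_pack * C_pack = 16.89 * 11.22 = 189.51 Wh
Step 4: m_pack = 5 * 5 * 0.0747 * 1.424 = 2.6593 kg
Step 5: ED = E_pack / m_pack = 189.51 / 2.6593 = 71.26 Wh/kg

71.26 Wh/kg


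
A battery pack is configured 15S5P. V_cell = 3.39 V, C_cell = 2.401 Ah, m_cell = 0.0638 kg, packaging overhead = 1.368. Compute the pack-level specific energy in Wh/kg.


Step 1: V_pack = 15 * 3.39 = 50.85 V
Step 2: C_pack = 5 * 2.401 = 12.005 Ah
Step 3: E_pack = V_pack * C_pack = 50.85 * 12.005 = 610.45 Wh
Step 4: m_pack = 15 * 5 * 0.0638 * 1.368 = 6.5459 kg
Step 5: ED = E_pack / m_pack = 610.45 / 6.5459 = 93.26 Wh/kg

93.26 Wh/kg


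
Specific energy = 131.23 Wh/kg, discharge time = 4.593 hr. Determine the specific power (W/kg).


P_specific = E / t = 131.23 / 4.593 = 28.57 W/kg

28.57 W/kg


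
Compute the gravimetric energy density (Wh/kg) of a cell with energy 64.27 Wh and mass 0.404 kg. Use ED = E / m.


Specific energy = 64.27 Wh / 0.404 kg = 159.1 Wh/kg

159.1 Wh/kg


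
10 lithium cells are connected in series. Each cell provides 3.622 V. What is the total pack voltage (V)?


V_pack = n * V_cell = 10 * 3.622 = 36.22 V

36.22 V


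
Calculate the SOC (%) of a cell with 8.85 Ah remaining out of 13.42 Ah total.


SOC = (remaining / total) * 100 = (8.85 / 13.42) * 100 = 65.95%

65.95%


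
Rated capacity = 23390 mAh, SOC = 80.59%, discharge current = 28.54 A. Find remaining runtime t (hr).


Convert: C_total = 23390 mAh = 23.39 Ah
Step 1: remaining = SOC/100 * C_total = 80.59/100 * 23.39 = 18.85 Ah
Step 2: t = remaining / I = 18.85 / 28.54 = 0.6605 hr

0.6605 hr


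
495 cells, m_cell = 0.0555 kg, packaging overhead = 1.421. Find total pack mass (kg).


Cell mass sum = 495 * 0.0555 = 27.473 kg
With overhead 1.421: m_pack = 27.473 * 1.421 = 39.04 kg

39.04 kg


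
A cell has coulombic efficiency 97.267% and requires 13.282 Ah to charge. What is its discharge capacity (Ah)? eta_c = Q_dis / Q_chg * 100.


Q_dis = eta/100 * Q_chg = 97.267/100 * 13.282 = 12.92 Ah

12.92 Ah


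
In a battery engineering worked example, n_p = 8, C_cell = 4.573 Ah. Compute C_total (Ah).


C_total = 8 * 4.573 = 36.584 Ah

36.584 Ah


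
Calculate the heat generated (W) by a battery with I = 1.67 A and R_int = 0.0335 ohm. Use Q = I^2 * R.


I^2 = 2.7889
Q = 2.7889 * 0.0335 = 0.09343 W

0.09343 W


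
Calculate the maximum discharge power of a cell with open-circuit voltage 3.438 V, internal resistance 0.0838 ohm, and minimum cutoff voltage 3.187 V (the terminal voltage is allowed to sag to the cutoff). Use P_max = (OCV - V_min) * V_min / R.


dV = OCV - V_min = 0.251 V (so I_max = dV / R)
P_max = dV * V_min / R = 0.251 * 3.187 / 0.0838 = 9.546 W

9.546 W


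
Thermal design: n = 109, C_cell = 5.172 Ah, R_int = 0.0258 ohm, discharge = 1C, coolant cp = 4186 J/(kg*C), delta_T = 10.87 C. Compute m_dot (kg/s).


Step 1: I = 1 * 5.172 = 5.172 A
Step 2: Q_cell = I^2 * R = 5.172^2 * 0.0258 = 0.69014 W
Step 3: Q_total = 109 * 0.69014 = 75.225 W
Step 4: m_dot = Q_total / (cp * dT) = 75.225 / (4186 * 10.87) = 0.001653 kg/s

0.001653 kg/s
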